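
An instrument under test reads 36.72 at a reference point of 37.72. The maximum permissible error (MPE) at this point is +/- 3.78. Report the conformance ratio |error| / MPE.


e = indication - reference = 36.72 - 37.72 = -1.0000
|e| = 1.0000
ratio = |e| / MPE = 1.0000 / 3.78
ratio = 0.2646

0.2646


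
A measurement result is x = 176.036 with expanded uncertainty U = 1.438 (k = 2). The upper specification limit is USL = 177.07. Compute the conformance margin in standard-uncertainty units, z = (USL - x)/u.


u = U / k = 1.438 / 2 = 0.719
margin = |USL - x| = |177.07 - 176.036| = 1.034
z = margin / u = 1.034 / 0.719
z = 1.4381

1.4381


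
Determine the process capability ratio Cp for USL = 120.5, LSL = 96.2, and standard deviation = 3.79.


Cp = (USL - LSL) / (6 * sigma)
= (120.5 - 96.2) / (6 * 3.79)
= 24.3000 / 22.7400
= 1.0686

1.0686


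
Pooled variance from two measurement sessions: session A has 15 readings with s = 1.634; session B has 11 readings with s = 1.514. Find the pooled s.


s_p = sqrt(((n1-1)*s1^2 + (n2-1)*s2^2) / (n1+n2-2))
numerator = (15-1)*1.634^2 + (11-1)*1.514^2 = 37.379384 + 22.92196 = 60.301344
denominator = 15 + 11 - 2 = 24
s_p^2 = 60.301344 / 24 = 2.512556
s_p = sqrt(2.512556) = 1.5851

1.5851


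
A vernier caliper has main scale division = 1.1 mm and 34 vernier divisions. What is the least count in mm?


LC = MSD / n_div
= 1.1 / 34
= 0.0324

0.0324


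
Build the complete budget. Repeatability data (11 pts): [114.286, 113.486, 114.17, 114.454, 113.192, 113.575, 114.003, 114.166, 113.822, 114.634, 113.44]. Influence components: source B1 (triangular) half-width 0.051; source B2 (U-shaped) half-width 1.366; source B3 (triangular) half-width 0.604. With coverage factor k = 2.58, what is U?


mean = (114.286 + 113.486 + 114.17 + 114.454 + 113.192 + 113.575 + 114.003 + 114.166 + 113.822 + 114.634 + 113.44) / 11 = 113.9298182
s = sqrt(sum((x - mean)^2)/(n-1)) = 0.46207376
u_A = s / sqrt(n) = 0.46207376 / sqrt(11) = 0.13932048
u_B1 = 0.051 / sqrt(6) = 0.020820663
u_B2 = 1.366 / sqrt(2) = 0.96590786
u_B3 = 0.604 / sqrt(6) = 0.24658197
uc = sqrt(0.13932048^2 + 0.020820663^2 + 0.96590786^2 + 0.24658197^2) = 1.0067891
U = k * uc = 2.58 * 1.0067891
U = 2.5975

2.5975


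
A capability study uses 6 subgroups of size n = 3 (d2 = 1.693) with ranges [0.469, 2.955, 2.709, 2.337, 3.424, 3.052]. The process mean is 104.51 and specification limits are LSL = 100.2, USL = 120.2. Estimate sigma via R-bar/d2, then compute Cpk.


R_bar = (0.469 + 2.955 + 2.709 + 2.337 + 3.424 + 3.052) / 6 = 2.491
sigma = R_bar / d2 = 2.491 / 1.693 = 1.4713526
Cp = (USL - LSL)/(6*sigma) = (120.2 - 100.2)/(6*1.4713526) = 2.2655
Cpu = (120.2 - 104.51)/(3*1.4713526) = 3.5546
Cpl = (104.51 - 100.2)/(3*1.4713526) = 0.9764
Cpk = min(Cpu, Cpl) = 0.9764

0.9764


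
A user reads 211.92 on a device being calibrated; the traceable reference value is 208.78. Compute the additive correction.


Correction = standard - reading
= 208.78 - 211.92
= -3.1400

-3.1400


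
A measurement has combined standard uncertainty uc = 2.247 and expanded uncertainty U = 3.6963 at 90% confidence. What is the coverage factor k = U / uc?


k = U / uc
k = 3.6963 / 2.247
k = 1.645

1.645


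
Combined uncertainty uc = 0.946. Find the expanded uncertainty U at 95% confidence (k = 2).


U = k * uc
U = 2 * 0.946
U = 1.8920

1.8920


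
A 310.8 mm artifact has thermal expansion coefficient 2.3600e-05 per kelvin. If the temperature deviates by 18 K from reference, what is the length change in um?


dL = L * alpha * dT
= 310.8 * 2.3600e-05 * 18
= 0.1320278 mm
dL_um = 0.1320278 * 1000 = 132.0278 um

132.0278


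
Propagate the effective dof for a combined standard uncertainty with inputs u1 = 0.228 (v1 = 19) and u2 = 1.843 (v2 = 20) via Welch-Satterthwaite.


uc = sqrt(u1^2 + u2^2) = sqrt(0.228^2 + 1.843^2) = 1.8570495
v_eff = uc^4 / (u1^4/v1 + u2^4/v2)
= 1.8570495^4 / (0.228^4/19 + 1.843^4/20)
= 11.893069 / 0.57700345
v_eff = 20.6118

20.6118


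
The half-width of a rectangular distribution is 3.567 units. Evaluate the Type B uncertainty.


u_B = half_width / sqrt(3)
u_B = 3.567 / 1.7320508
u_B = 2.0594

2.0594


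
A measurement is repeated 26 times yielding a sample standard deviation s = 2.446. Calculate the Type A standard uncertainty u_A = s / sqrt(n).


u_A = s / sqrt(n)
u_A = 2.446 / sqrt(26)
u_A = 2.446 / 5.0990195
u_A = 0.4797

0.4797


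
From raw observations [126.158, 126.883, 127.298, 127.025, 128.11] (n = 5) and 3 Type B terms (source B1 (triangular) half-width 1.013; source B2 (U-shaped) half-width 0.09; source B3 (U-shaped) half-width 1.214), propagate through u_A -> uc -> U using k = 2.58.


mean = (126.158 + 126.883 + 127.298 + 127.025 + 128.11) / 5 = 127.0948
s = sqrt(sum((x - mean)^2)/(n-1)) = 0.70697362
u_A = s / sqrt(n) = 0.70697362 / sqrt(5) = 0.31616821
u_B1 = 1.013 / sqrt(6) = 0.41355552
u_B2 = 0.09 / sqrt(2) = 0.06363961
u_B3 = 1.214 / sqrt(2) = 0.85842763
uc = sqrt(0.31616821^2 + 0.41355552^2 + 0.06363961^2 + 0.85842763^2) = 1.0059515
U = k * uc = 2.58 * 1.0059515
U = 2.5954

2.5954


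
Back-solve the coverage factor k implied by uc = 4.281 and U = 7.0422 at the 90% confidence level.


k = U / uc
k = 7.0422 / 4.281
k = 1.645

1.645


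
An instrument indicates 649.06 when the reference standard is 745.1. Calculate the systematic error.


Systematic error = measured - true
= 649.06 - 745.1
= -96.0400

-96.0400


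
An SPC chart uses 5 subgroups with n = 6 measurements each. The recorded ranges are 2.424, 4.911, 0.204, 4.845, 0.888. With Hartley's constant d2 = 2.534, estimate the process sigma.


R_bar = (2.424 + 4.911 + 0.204 + 4.845 + 0.888) / 5
R_bar = 13.272 / 5 = 2.6544
sigma_hat = R_bar / d2 = 2.6544 / 2.534 = 1.0475

1.0475


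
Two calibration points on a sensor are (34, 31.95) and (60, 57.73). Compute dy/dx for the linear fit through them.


slope = (y2 - y1) / (x2 - x1)
= (57.73 - 31.95) / (60 - 34)
= 25.7800 / 26
= 0.9915

0.9915


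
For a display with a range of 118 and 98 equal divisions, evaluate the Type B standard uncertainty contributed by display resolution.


resolution = range / divisions
resolution = 118 / 98 = 1.2040816
u_res = resolution / (2*sqrt(3))
u_res = 1.2040816 / 3.4641016
u_res = 0.3476

0.3476


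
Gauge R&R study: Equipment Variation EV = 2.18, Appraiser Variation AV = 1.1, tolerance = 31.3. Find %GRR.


GRR = sqrt(EV^2 + AV^2) = sqrt(2.18^2 + 1.1^2) = 2.4418026
%GRR = GRR / tol * 100 = 2.4418026 / 31.3 * 100
%GRR = 7.8013

7.8013


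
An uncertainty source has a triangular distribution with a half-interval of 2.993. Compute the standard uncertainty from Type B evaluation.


u_B = half_width / sqrt(6)
u_B = 2.993 / 2.4494897
u_B = 1.2219

1.2219


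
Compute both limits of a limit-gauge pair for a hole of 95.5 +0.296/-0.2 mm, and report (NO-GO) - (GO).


GO = nominal - lower_tol (smallest hole = maximum material condition)
GO = 95.5 - 0.2 = 95.3
NO-GO = nominal + upper_tol (largest hole = least material condition)
NO-GO = 95.5 + 0.296 = 95.796
spread = NO-GO - GO = 95.796 - 95.3 = 0.4960

0.4960


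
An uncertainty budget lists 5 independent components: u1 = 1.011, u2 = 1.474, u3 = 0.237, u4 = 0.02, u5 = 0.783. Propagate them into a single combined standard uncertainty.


uc = sqrt(1.011^2 + 1.474^2 + 0.237^2 + 0.02^2 + 0.783^2)
uc = sqrt(3.864455)
uc = 1.9658

1.9658


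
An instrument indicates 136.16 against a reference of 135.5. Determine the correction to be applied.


Correction = standard - reading
= 135.5 - 136.16
= -0.6600

-0.6600


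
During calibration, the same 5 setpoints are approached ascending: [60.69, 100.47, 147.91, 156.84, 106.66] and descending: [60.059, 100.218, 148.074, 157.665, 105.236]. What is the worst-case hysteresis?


|60.69 - 60.059| = 0.6310
|100.47 - 100.218| = 0.2520
|147.91 - 148.074| = 0.1640
|156.84 - 157.665| = 0.8250
|106.66 - 105.236| = 1.4240
hysteresis = max(diffs) = 1.4240

1.4240


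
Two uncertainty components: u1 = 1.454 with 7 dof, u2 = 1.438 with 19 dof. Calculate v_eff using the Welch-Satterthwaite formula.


uc = sqrt(u1^2 + u2^2) = sqrt(1.454^2 + 1.438^2) = 2.0449841
v_eff = uc^4 / (u1^4/v1 + u2^4/v2)
= 2.0449841^4 / (1.454^4/7 + 1.438^4/19)
= 17.488789 / 0.86354958
v_eff = 20.2522

20.2522


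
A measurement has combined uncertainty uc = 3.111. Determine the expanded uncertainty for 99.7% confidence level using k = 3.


U = k * uc
U = 3 * 3.111
U = 9.3330

9.3330


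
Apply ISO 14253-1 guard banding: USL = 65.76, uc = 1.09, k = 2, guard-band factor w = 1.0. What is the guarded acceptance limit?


U = k * uc = 2 * 1.09 = 2.18
guard band g = w * U = 1.0 * 2.18 = 2.18
AL = USL - g = 65.76 - 2.18
AL = 63.5800

63.5800


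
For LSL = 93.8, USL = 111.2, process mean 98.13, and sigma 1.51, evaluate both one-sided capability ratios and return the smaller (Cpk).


Cpu = (USL - mean) / (3*sigma) = (111.2 - 98.13) / (3*1.51) = 2.8852
Cpl = (mean - LSL) / (3*sigma) = (98.13 - 93.8) / (3*1.51) = 0.9558
Cpk = min(Cpu, Cpl) = 0.9558

0.9558


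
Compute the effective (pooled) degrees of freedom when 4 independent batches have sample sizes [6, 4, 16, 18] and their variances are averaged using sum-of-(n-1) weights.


nu = sum_i (n_i - 1)
nu = ((6 - 1) + (4 - 1) + (16 - 1) + (18 - 1))
nu = 5 + 3 + 15 + 17
nu = 40

40


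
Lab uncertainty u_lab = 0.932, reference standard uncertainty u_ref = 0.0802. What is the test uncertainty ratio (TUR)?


TUR = u_lab / u_ref
= 0.932 / 0.0802
= 11.6209

11.6209


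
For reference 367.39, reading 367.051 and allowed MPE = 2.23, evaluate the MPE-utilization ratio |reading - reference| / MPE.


e = indication - reference = 367.051 - 367.39 = -0.3390
|e| = 0.3390
ratio = |e| / MPE = 0.3390 / 2.23
ratio = 0.1520

0.1520


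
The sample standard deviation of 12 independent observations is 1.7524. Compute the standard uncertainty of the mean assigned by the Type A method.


u_A = s / sqrt(n)
u_A = 1.7524 / sqrt(12)
u_A = 1.7524 / 3.4641016
u_A = 0.5059

0.5059


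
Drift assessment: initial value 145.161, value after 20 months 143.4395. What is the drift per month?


rate = (v2 - v1) / months
= (143.4395 - 145.161) / 20
= -1.7215 / 20
= -0.0861

-0.0861


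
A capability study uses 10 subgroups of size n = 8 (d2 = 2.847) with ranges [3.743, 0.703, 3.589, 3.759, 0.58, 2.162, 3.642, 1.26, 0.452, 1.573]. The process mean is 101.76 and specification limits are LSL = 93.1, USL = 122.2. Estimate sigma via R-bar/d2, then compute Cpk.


R_bar = (3.743 + 0.703 + 3.589 + 3.759 + 0.58 + 2.162 + 3.642 + 1.26 + 0.452 + 1.573) / 10 = 2.1463
sigma = R_bar / d2 = 2.1463 / 2.847 = 0.75388128
Cp = (USL - LSL)/(6*sigma) = (122.2 - 93.1)/(6*0.75388128) = 6.4334
Cpu = (122.2 - 101.76)/(3*0.75388128) = 9.0377
Cpl = (101.76 - 93.1)/(3*0.75388128) = 3.8291
Cpk = min(Cpu, Cpl) = 3.8291

3.8291


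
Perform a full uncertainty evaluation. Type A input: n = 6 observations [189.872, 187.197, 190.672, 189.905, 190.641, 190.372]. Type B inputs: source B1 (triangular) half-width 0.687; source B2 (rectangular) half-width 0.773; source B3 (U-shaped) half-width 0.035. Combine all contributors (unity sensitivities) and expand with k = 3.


mean = (189.872 + 187.197 + 190.672 + 189.905 + 190.641 + 190.372) / 6 = 189.7765
s = sqrt(sum((x - mean)^2)/(n-1)) = 1.3102178
u_A = s / sqrt(n) = 1.3102178 / sqrt(6) = 0.53489418
u_B1 = 0.687 / sqrt(6) = 0.28046658
u_B2 = 0.773 / sqrt(3) = 0.44629176
u_B3 = 0.035 / sqrt(2) = 0.024748737
uc = sqrt(0.53489418^2 + 0.28046658^2 + 0.44629176^2 + 0.024748737^2) = 0.75137349
U = k * uc = 3 * 0.75137349
U = 2.2541

2.2541


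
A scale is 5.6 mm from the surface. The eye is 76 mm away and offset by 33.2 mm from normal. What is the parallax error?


error = h * offset / d
= 5.6 * 33.2 / 76
= 2.4463

2.4463


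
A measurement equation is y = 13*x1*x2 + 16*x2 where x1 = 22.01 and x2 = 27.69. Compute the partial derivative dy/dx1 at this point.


y = 13*x1*x2 + 16*x2
dy/dx1 = 13*x2
Evaluate at x2 = 27.69: c1 = 13 * 27.69
c1 = 359.9700

359.9700


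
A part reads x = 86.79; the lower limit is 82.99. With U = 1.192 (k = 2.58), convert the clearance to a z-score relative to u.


u = U / k = 1.192 / 2.58 = 0.4620155
margin = |LSL - x| = |82.99 - 86.79| = 3.8
z = margin / u = 3.8 / 0.4620155
z = 8.2248

8.2248


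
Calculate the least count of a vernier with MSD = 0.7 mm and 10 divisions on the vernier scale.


LC = MSD / n_div
= 0.7 / 10
= 0.0700

0.0700


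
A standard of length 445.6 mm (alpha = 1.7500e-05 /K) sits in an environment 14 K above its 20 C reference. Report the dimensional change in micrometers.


dL = L * alpha * dT
= 445.6 * 1.7500e-05 * 14
= 0.1091720 mm
dL_um = 0.1091720 * 1000 = 109.1720 um

109.1720


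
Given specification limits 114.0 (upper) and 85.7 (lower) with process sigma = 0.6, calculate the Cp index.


Cp = (USL - LSL) / (6 * sigma)
= (114.0 - 85.7) / (6 * 0.6)
= 28.3000 / 3.6000
= 7.8611

7.8611


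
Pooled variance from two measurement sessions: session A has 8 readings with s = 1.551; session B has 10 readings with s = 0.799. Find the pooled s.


s_p = sqrt(((n1-1)*s1^2 + (n2-1)*s2^2) / (n1+n2-2))
numerator = (8-1)*1.551^2 + (10-1)*0.799^2 = 16.839207 + 5.745609 = 22.584816
denominator = 8 + 10 - 2 = 16
s_p^2 = 22.584816 / 16 = 1.411551
s_p = sqrt(1.411551) = 1.1881

1.1881


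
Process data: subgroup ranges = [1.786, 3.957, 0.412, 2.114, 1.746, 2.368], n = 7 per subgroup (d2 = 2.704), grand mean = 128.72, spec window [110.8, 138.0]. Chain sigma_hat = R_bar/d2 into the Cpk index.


R_bar = (1.786 + 3.957 + 0.412 + 2.114 + 1.746 + 2.368) / 6 = 2.0638333
sigma = R_bar / d2 = 2.0638333 / 2.704 = 0.76325196
Cp = (USL - LSL)/(6*sigma) = (138.0 - 110.8)/(6*0.76325196) = 5.9395
Cpu = (138.0 - 128.72)/(3*0.76325196) = 4.0528
Cpl = (128.72 - 110.8)/(3*0.76325196) = 7.8262
Cpk = min(Cpu, Cpl) = 4.0528

4.0528


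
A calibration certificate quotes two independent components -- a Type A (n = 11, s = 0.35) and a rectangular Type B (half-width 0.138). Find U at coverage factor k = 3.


u_A = s / sqrt(n) = 0.35 / sqrt(11) = 0.10552897
u_B = half_width / sqrt(3) = 0.138 / sqrt(3) = 0.079674337
uc = sqrt(u_A^2 + u_B^2) = sqrt(0.10552897^2 + 0.079674337^2) = 0.13222845
U = k * uc = 3 * 0.13222845
U = 0.3967

0.3967


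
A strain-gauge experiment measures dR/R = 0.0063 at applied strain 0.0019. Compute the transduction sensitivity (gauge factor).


GF = (dR/R) / epsilon
= 0.0063 / 0.0019
= 3.3158

3.3158


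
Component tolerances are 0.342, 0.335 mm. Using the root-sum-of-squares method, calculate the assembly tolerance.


RSS = sqrt(0.342^2 + 0.335^2)
= sqrt(0.229189)
= 0.4787

0.4787


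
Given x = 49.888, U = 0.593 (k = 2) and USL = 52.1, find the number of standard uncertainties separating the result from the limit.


u = U / k = 0.593 / 2 = 0.2965
margin = |USL - x| = |52.1 - 49.888| = 2.212
z = margin / u = 2.212 / 0.2965
z = 7.4604

7.4604


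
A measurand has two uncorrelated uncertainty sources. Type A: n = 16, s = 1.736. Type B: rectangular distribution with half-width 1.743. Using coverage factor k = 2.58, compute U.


u_A = s / sqrt(n) = 1.736 / sqrt(16) = 0.434
u_B = half_width / sqrt(3) = 1.743 / sqrt(3) = 1.0063215
uc = sqrt(u_A^2 + u_B^2) = sqrt(0.434^2 + 1.0063215^2) = 1.0959192
U = k * uc = 2.58 * 1.0959192
U = 2.8275

2.8275


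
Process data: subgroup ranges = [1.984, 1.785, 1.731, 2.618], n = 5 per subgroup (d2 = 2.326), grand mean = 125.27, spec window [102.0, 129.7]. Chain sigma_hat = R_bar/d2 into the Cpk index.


R_bar = (1.984 + 1.785 + 1.731 + 2.618) / 4 = 2.0295
sigma = R_bar / d2 = 2.0295 / 2.326 = 0.87252794
Cp = (USL - LSL)/(6*sigma) = (129.7 - 102.0)/(6*0.87252794) = 5.2911
Cpu = (129.7 - 125.27)/(3*0.87252794) = 1.6924
Cpl = (125.27 - 102.0)/(3*0.87252794) = 8.8899
Cpk = min(Cpu, Cpl) = 1.6924

1.6924


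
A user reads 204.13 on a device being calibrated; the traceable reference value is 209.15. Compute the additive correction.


Correction = standard - reading
= 209.15 - 204.13
= 5.0200

5.0200


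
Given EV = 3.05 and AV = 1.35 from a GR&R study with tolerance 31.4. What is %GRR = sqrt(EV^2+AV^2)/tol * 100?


GRR = sqrt(EV^2 + AV^2) = sqrt(3.05^2 + 1.35^2) = 3.335416
%GRR = GRR / tol * 100 = 3.335416 / 31.4 * 100
%GRR = 10.6223

10.6223


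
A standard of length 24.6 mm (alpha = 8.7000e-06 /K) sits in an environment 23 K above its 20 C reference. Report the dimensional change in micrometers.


dL = L * alpha * dT
= 24.6 * 8.7000e-06 * 23
= 0.0049225 mm
dL_um = 0.0049225 * 1000 = 4.9225 um

4.9225


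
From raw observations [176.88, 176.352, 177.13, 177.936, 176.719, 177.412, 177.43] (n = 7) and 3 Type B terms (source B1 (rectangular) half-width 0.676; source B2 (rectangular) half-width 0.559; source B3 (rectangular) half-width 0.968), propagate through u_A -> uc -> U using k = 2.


mean = (176.88 + 176.352 + 177.13 + 177.936 + 176.719 + 177.412 + 177.43) / 7 = 177.1227143
s = sqrt(sum((x - mean)^2)/(n-1)) = 0.52527666
u_A = s / sqrt(n) = 0.52527666 / sqrt(7) = 0.19853592
u_B1 = 0.676 / sqrt(3) = 0.39028878
u_B2 = 0.559 / sqrt(3) = 0.3227388
u_B3 = 0.968 / sqrt(3) = 0.55887506
uc = sqrt(0.19853592^2 + 0.39028878^2 + 0.3227388^2 + 0.55887506^2) = 0.77989968
U = k * uc = 2 * 0.77989968
U = 1.5598

1.5598


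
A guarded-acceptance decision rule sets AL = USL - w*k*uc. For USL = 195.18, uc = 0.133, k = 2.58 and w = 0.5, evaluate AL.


U = k * uc = 2.58 * 0.133 = 0.34314
guard band g = w * U = 0.5 * 0.34314 = 0.17157
AL = USL - g = 195.18 - 0.17157
AL = 195.0084

195.0084


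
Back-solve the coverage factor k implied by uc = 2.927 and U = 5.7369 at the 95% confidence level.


k = U / uc
k = 5.7369 / 2.927
k = 1.96

1.96


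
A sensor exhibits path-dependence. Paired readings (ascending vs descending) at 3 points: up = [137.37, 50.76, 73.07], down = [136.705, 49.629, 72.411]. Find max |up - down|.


|137.37 - 136.705| = 0.6650
|50.76 - 49.629| = 1.1310
|73.07 - 72.411| = 0.6590
hysteresis = max(diffs) = 1.1310

1.1310


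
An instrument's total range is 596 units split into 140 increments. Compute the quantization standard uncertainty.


resolution = range / divisions
resolution = 596 / 140 = 4.2571429
u_res = resolution / (2*sqrt(3))
u_res = 4.2571429 / 3.4641016
u_res = 1.2289

1.2289


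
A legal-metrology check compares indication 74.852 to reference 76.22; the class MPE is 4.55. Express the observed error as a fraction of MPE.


e = indication - reference = 74.852 - 76.22 = -1.3680
|e| = 1.3680
ratio = |e| / MPE = 1.3680 / 4.55
ratio = 0.3007

0.3007


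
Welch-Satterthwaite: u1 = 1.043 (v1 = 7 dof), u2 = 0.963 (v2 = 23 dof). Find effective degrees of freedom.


uc = sqrt(u1^2 + u2^2) = sqrt(1.043^2 + 0.963^2) = 1.4195837
v_eff = uc^4 / (u1^4/v1 + u2^4/v2)
= 1.4195837^4 / (1.043^4/7 + 0.963^4/23)
= 4.0611031 / 0.20645123
v_eff = 19.6710

19.6710


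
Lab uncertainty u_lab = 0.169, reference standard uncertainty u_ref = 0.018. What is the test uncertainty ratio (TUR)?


TUR = u_lab / u_ref
= 0.169 / 0.018
= 9.3889

9.3889


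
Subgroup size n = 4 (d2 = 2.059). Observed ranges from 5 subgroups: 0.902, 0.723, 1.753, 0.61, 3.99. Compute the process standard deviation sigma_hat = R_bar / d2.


R_bar = (0.902 + 0.723 + 1.753 + 0.61 + 3.99) / 5
R_bar = 7.978 / 5 = 1.5956
sigma_hat = R_bar / d2 = 1.5956 / 2.059 = 0.7749

0.7749


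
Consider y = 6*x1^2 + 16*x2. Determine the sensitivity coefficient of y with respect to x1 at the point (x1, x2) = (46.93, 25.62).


y = 6*x1^2 + 16*x2
dy/dx1 = 2*6*x1
Evaluate at x1 = 46.93: c1 = 12 * 46.93
c1 = 563.1600

563.1600


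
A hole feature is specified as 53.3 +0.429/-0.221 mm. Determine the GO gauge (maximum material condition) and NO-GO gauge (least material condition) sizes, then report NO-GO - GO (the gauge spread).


GO = nominal - lower_tol (smallest hole = maximum material condition)
GO = 53.3 - 0.221 = 53.079
NO-GO = nominal + upper_tol (largest hole = least material condition)
NO-GO = 53.3 + 0.429 = 53.729
spread = NO-GO - GO = 53.729 - 53.079 = 0.6500

0.6500


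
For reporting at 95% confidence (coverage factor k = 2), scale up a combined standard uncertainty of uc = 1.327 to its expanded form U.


U = k * uc
U = 2 * 1.327
U = 2.6540

2.6540


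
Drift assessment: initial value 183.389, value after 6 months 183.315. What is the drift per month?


rate = (v2 - v1) / months
= (183.315 - 183.389) / 6
= -0.0740 / 6
= -0.0123

-0.0123


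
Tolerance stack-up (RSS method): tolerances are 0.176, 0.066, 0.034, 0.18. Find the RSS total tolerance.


RSS = sqrt(0.176^2 + 0.066^2 + 0.034^2 + 0.18^2)
= sqrt(0.068888)
= 0.2625

0.2625


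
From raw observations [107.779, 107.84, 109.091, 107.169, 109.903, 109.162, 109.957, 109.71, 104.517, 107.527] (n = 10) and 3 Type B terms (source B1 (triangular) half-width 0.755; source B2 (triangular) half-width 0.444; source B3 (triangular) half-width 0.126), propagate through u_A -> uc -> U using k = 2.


mean = (107.779 + 107.84 + 109.091 + 107.169 + 109.903 + 109.162 + 109.957 + 109.71 + 104.517 + 107.527) / 10 = 108.2655
s = sqrt(sum((x - mean)^2)/(n-1)) = 1.6776637
u_A = s / sqrt(n) = 1.6776637 / sqrt(10) = 0.53052384
u_B1 = 0.755 / sqrt(6) = 0.30822746
u_B2 = 0.444 / sqrt(6) = 0.18126224
u_B3 = 0.126 / sqrt(6) = 0.051439285
uc = sqrt(0.53052384^2 + 0.30822746^2 + 0.18126224^2 + 0.051439285^2) = 0.64184244
U = k * uc = 2 * 0.64184244
U = 1.2837

1.2837


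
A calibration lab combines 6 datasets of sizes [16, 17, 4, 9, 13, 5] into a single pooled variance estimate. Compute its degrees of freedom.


nu = sum_i (n_i - 1)
nu = ((16 - 1) + (17 - 1) + (4 - 1) + (9 - 1) + (13 - 1) + (5 - 1))
nu = 15 + 16 + 3 + 8 + 12 + 4
nu = 58

58


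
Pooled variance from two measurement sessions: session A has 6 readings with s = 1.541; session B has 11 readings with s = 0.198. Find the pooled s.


s_p = sqrt(((n1-1)*s1^2 + (n2-1)*s2^2) / (n1+n2-2))
numerator = (6-1)*1.541^2 + (11-1)*0.198^2 = 11.873405 + 0.39204 = 12.265445
denominator = 6 + 11 - 2 = 15
s_p^2 = 12.265445 / 15 = 0.81769633
s_p = sqrt(0.81769633) = 0.9043

0.9043


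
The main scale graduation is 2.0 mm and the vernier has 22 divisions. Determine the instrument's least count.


LC = MSD / n_div
= 2.0 / 22
= 0.0909

0.0909


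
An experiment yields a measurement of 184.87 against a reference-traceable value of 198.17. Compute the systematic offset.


Systematic error = measured - true
= 184.87 - 198.17
= -13.3000

-13.3000


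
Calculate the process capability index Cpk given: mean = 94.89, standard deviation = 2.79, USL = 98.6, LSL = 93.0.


Cpu = (USL - mean) / (3*sigma) = (98.6 - 94.89) / (3*2.79) = 0.4432
Cpl = (mean - LSL) / (3*sigma) = (94.89 - 93.0) / (3*2.79) = 0.2258
Cpk = min(Cpu, Cpl) = 0.2258

0.2258


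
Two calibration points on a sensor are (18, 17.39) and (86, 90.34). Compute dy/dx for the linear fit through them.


slope = (y2 - y1) / (x2 - x1)
= (90.34 - 17.39) / (86 - 18)
= 72.9500 / 68
= 1.0728

1.0728


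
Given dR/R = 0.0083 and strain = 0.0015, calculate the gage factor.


GF = (dR/R) / epsilon
= 0.0083 / 0.0015
= 5.5333

5.5333


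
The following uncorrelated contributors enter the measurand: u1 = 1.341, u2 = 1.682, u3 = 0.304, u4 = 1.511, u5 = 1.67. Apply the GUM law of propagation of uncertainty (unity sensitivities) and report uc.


uc = sqrt(1.341^2 + 1.682^2 + 0.304^2 + 1.511^2 + 1.67^2)
uc = sqrt(9.791842)
uc = 3.1292

3.1292


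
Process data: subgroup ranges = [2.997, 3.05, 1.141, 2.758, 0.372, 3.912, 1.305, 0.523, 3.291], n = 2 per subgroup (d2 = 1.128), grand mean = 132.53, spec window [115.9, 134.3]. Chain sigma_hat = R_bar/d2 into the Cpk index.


R_bar = (2.997 + 3.05 + 1.141 + 2.758 + 0.372 + 3.912 + 1.305 + 0.523 + 3.291) / 9 = 2.1498889
sigma = R_bar / d2 = 2.1498889 / 1.128 = 1.9059299
Cp = (USL - LSL)/(6*sigma) = (134.3 - 115.9)/(6*1.9059299) = 1.6090
Cpu = (134.3 - 132.53)/(3*1.9059299) = 0.3096
Cpl = (132.53 - 115.9)/(3*1.9059299) = 2.9085
Cpk = min(Cpu, Cpl) = 0.3096

0.3096


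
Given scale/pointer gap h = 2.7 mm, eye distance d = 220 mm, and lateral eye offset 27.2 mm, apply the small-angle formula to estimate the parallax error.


error = h * offset / d
= 2.7 * 27.2 / 220
= 0.3338

0.3338


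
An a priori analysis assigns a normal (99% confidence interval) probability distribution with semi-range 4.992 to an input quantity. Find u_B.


u_B = half_width / 2.576
u_B = 4.992 / 2.576
u_B = 1.9379

1.9379


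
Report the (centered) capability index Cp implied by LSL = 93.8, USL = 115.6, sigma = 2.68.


Cp = (USL - LSL) / (6 * sigma)
= (115.6 - 93.8) / (6 * 2.68)
= 21.8000 / 16.0800
= 1.3557

1.3557


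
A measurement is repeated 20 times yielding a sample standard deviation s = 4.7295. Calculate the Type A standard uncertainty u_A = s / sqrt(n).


u_A = s / sqrt(n)
u_A = 4.7295 / sqrt(20)
u_A = 4.7295 / 4.472136
u_A = 1.0575

1.0575


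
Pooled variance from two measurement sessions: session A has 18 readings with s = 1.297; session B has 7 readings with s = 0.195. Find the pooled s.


s_p = sqrt(((n1-1)*s1^2 + (n2-1)*s2^2) / (n1+n2-2))
numerator = (18-1)*1.297^2 + (7-1)*0.195^2 = 28.597553 + 0.22815 = 28.825703
denominator = 18 + 7 - 2 = 23
s_p^2 = 28.825703 / 23 = 1.2532914
s_p = sqrt(1.2532914) = 1.1195

1.1195


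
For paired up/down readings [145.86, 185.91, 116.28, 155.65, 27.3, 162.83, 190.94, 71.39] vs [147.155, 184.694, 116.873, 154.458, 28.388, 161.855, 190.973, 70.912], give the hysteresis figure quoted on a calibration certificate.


|145.86 - 147.155| = 1.2950
|185.91 - 184.694| = 1.2160
|116.28 - 116.873| = 0.5930
|155.65 - 154.458| = 1.1920
|27.3 - 28.388| = 1.0880
|162.83 - 161.855| = 0.9750
|190.94 - 190.973| = 0.0330
|71.39 - 70.912| = 0.4780
hysteresis = max(diffs) = 1.2950

1.2950


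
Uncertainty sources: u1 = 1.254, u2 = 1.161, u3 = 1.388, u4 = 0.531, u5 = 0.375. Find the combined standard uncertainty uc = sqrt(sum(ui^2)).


uc = sqrt(1.254^2 + 1.161^2 + 1.388^2 + 0.531^2 + 0.375^2)
uc = sqrt(5.269567)
uc = 2.2956

2.2956


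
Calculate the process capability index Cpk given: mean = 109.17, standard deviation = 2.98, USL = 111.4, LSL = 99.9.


Cpu = (USL - mean) / (3*sigma) = (111.4 - 109.17) / (3*2.98) = 0.2494
Cpl = (mean - LSL) / (3*sigma) = (109.17 - 99.9) / (3*2.98) = 1.0369
Cpk = min(Cpu, Cpl) = 0.2494

0.2494


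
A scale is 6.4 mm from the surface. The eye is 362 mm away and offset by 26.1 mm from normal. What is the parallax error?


error = h * offset / d
= 6.4 * 26.1 / 362
= 0.4614

0.4614


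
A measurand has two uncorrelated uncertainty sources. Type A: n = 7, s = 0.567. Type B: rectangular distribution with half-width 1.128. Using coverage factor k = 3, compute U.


u_A = s / sqrt(n) = 0.567 / sqrt(7) = 0.21430586
u_B = half_width / sqrt(3) = 1.128 / sqrt(3) = 0.6512511
uc = sqrt(u_A^2 + u_B^2) = sqrt(0.21430586^2 + 0.6512511^2) = 0.68560557
U = k * uc = 3 * 0.68560557
U = 2.0568

2.0568


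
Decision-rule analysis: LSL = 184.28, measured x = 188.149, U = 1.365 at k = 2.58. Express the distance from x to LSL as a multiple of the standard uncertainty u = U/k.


u = U / k = 1.365 / 2.58 = 0.52906977
margin = |LSL - x| = |184.28 - 188.149| = 3.869
z = margin / u = 3.869 / 0.52906977
z = 7.3128

7.3128


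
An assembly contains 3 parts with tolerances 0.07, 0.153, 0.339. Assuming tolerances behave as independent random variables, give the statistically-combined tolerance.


RSS = sqrt(0.07^2 + 0.153^2 + 0.339^2)
= sqrt(0.14323)
= 0.3785

0.3785


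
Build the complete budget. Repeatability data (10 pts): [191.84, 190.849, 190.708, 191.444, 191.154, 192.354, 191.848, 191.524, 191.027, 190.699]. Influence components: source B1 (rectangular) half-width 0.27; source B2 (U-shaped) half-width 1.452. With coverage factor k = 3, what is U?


mean = (191.84 + 190.849 + 190.708 + 191.444 + 191.154 + 192.354 + 191.848 + 191.524 + 191.027 + 190.699) / 10 = 191.3447
s = sqrt(sum((x - mean)^2)/(n-1)) = 0.55424244
u_A = s / sqrt(n) = 0.55424244 / sqrt(10) = 0.17526685
u_B1 = 0.27 / sqrt(3) = 0.15588457
u_B2 = 1.452 / sqrt(2) = 1.026719
uc = sqrt(0.17526685^2 + 0.15588457^2 + 1.026719^2) = 1.0531716
U = k * uc = 3 * 1.0531716
U = 3.1595

3.1595


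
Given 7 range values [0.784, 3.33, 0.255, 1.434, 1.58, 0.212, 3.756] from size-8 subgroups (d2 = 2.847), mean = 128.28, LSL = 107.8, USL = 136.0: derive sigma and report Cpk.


R_bar = (0.784 + 3.33 + 0.255 + 1.434 + 1.58 + 0.212 + 3.756) / 7 = 1.6215714
sigma = R_bar / d2 = 1.6215714 / 2.847 = 0.56957197
Cp = (USL - LSL)/(6*sigma) = (136.0 - 107.8)/(6*0.56957197) = 8.2518
Cpu = (136.0 - 128.28)/(3*0.56957197) = 4.5180
Cpl = (128.28 - 107.8)/(3*0.56957197) = 11.9856
Cpk = min(Cpu, Cpl) = 4.5180

4.5180


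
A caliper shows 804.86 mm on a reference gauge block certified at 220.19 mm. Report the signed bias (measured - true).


Systematic error = measured - true
= 804.86 - 220.19
= 584.6700

584.6700


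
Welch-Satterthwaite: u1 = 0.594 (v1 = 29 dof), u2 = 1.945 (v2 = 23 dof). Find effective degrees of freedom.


uc = sqrt(u1^2 + u2^2) = sqrt(0.594^2 + 1.945^2) = 2.0336816
v_eff = uc^4 / (u1^4/v1 + u2^4/v2)
= 2.0336816^4 / (0.594^4/29 + 1.945^4/23)
= 17.105345 / 0.62652236
v_eff = 27.3021

27.3021


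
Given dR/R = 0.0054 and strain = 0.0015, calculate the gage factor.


GF = (dR/R) / epsilon
= 0.0054 / 0.0015
= 3.6000

3.6000


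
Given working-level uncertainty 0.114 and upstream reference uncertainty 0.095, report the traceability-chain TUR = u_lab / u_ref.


TUR = u_lab / u_ref
= 0.114 / 0.095
= 1.2000

1.2000


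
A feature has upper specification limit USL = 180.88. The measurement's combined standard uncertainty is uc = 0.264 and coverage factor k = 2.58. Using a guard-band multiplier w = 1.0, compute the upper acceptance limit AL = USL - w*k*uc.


U = k * uc = 2.58 * 0.264 = 0.68112
guard band g = w * U = 1.0 * 0.68112 = 0.68112
AL = USL - g = 180.88 - 0.68112
AL = 180.1989

180.1989


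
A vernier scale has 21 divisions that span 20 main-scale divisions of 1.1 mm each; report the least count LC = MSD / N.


LC = MSD / n_div
= 1.1 / 21
= 0.0524

0.0524


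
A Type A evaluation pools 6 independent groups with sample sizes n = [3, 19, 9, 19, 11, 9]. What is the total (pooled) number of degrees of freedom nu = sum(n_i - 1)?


nu = sum_i (n_i - 1)
nu = ((3 - 1) + (19 - 1) + (9 - 1) + (19 - 1) + (11 - 1) + (9 - 1))
nu = 2 + 18 + 8 + 18 + 10 + 8
nu = 64

64


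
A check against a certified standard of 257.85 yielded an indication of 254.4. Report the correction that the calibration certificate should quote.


Correction = standard - reading
= 257.85 - 254.4
= 3.4500

3.4500


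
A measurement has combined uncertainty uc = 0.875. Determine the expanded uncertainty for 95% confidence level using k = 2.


U = k * uc
U = 2 * 0.875
U = 1.7500

1.7500


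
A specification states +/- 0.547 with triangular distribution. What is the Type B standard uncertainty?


u_B = half_width / sqrt(6)
u_B = 0.547 / 2.4494897
u_B = 0.2233

0.2233


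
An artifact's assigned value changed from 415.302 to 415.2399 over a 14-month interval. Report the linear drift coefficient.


rate = (v2 - v1) / months
= (415.2399 - 415.302) / 14
= -0.0621 / 14
= -0.0044

-0.0044


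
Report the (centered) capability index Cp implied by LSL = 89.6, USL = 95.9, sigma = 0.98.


Cp = (USL - LSL) / (6 * sigma)
= (95.9 - 89.6) / (6 * 0.98)
= 6.3000 / 5.8800
= 1.0714

1.0714


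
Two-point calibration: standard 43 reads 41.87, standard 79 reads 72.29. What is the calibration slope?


slope = (y2 - y1) / (x2 - x1)
= (72.29 - 41.87) / (79 - 43)
= 30.4200 / 36
= 0.8450

0.8450


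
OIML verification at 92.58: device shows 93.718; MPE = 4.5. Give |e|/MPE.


e = indication - reference = 93.718 - 92.58 = 1.1380
|e| = 1.1380
ratio = |e| / MPE = 1.1380 / 4.5
ratio = 0.2529

0.2529


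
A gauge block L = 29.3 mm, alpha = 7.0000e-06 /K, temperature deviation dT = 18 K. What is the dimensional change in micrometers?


dL = L * alpha * dT
= 29.3 * 7.0000e-06 * 18
= 0.0036918 mm
dL_um = 0.0036918 * 1000 = 3.6918 um

3.6918


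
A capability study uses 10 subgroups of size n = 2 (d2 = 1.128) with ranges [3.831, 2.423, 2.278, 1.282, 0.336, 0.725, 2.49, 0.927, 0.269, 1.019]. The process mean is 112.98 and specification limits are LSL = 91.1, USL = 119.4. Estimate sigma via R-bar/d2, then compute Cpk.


R_bar = (3.831 + 2.423 + 2.278 + 1.282 + 0.336 + 0.725 + 2.49 + 0.927 + 0.269 + 1.019) / 10 = 1.558
sigma = R_bar / d2 = 1.558 / 1.128 = 1.3812057
Cp = (USL - LSL)/(6*sigma) = (119.4 - 91.1)/(6*1.3812057) = 3.4149
Cpu = (119.4 - 112.98)/(3*1.3812057) = 1.5494
Cpl = (112.98 - 91.1)/(3*1.3812057) = 5.2804
Cpk = min(Cpu, Cpl) = 1.5494

1.5494


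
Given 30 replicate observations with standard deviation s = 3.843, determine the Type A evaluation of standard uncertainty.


u_A = s / sqrt(n)
u_A = 3.843 / sqrt(30)
u_A = 3.843 / 5.4772256
u_A = 0.7016

0.7016


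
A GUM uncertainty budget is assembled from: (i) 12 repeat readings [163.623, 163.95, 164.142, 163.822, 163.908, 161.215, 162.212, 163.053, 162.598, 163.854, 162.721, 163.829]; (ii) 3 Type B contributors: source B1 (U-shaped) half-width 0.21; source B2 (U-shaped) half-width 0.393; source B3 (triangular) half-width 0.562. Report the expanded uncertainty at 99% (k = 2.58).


mean = (163.623 + 163.95 + 164.142 + 163.822 + 163.908 + 161.215 + 162.212 + 163.053 + 162.598 + 163.854 + 162.721 + 163.829) / 12 = 163.2439167
s = sqrt(sum((x - mean)^2)/(n-1)) = 0.89681137
u_A = s / sqrt(n) = 0.89681137 / sqrt(12) = 0.25888714
u_B1 = 0.21 / sqrt(2) = 0.14849242
u_B2 = 0.393 / sqrt(2) = 0.27789297
u_B3 = 0.562 / sqrt(6) = 0.22943554
uc = sqrt(0.25888714^2 + 0.14849242^2 + 0.27789297^2 + 0.22943554^2) = 0.46790781
U = k * uc = 2.58 * 0.46790781
U = 1.2072

1.2072


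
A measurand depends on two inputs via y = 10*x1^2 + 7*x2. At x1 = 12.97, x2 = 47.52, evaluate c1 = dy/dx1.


y = 10*x1^2 + 7*x2
dy/dx1 = 2*10*x1
Evaluate at x1 = 12.97: c1 = 20 * 12.97
c1 = 259.4000

259.4000


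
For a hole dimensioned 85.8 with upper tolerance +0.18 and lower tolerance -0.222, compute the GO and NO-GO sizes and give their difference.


GO = nominal - lower_tol (smallest hole = maximum material condition)
GO = 85.8 - 0.222 = 85.578
NO-GO = nominal + upper_tol (largest hole = least material condition)
NO-GO = 85.8 + 0.18 = 85.98
spread = NO-GO - GO = 85.98 - 85.578 = 0.4020

0.4020


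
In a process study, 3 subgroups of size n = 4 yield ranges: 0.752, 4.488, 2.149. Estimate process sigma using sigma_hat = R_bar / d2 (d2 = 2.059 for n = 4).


R_bar = (0.752 + 4.488 + 2.149) / 3
R_bar = 7.389 / 3 = 2.463
sigma_hat = R_bar / d2 = 2.463 / 2.059 = 1.1962

1.1962


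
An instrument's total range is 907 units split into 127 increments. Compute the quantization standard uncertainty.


resolution = range / divisions
resolution = 907 / 127 = 7.1417323
u_res = resolution / (2*sqrt(3))
u_res = 7.1417323 / 3.4641016
u_res = 2.0616

2.0616


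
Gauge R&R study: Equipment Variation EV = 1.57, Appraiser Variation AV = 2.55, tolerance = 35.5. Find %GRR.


GRR = sqrt(EV^2 + AV^2) = sqrt(1.57^2 + 2.55^2) = 2.9945617
%GRR = GRR / tol * 100 = 2.9945617 / 35.5 * 100
%GRR = 8.4354

8.4354


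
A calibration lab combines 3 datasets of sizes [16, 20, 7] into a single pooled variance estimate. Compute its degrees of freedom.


nu = sum_i (n_i - 1)
nu = ((16 - 1) + (20 - 1) + (7 - 1))
nu = 15 + 19 + 6
nu = 40

40


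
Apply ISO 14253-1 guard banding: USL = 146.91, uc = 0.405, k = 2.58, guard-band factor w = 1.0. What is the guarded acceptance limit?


U = k * uc = 2.58 * 0.405 = 1.0449
guard band g = w * U = 1.0 * 1.0449 = 1.0449
AL = USL - g = 146.91 - 1.0449
AL = 145.8651

145.8651


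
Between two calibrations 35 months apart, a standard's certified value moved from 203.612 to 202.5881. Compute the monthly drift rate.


rate = (v2 - v1) / months
= (202.5881 - 203.612) / 35
= -1.0239 / 35
= -0.0293

-0.0293


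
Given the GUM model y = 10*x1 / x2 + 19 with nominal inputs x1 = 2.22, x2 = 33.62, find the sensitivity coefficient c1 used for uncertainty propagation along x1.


y = 10*x1 / x2 + 19
dy/dx1 = 10/x2
Evaluate at x2 = 33.62: c1 = 10 / 33.62
c1 = 0.2974

0.2974


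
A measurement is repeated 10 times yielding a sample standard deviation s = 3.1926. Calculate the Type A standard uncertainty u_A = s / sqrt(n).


u_A = s / sqrt(n)
u_A = 3.1926 / sqrt(10)
u_A = 3.1926 / 3.1622777
u_A = 1.0096

1.0096


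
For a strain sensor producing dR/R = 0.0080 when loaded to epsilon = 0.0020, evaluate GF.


GF = (dR/R) / epsilon
= 0.0080 / 0.0020
= 4.0000

4.0000


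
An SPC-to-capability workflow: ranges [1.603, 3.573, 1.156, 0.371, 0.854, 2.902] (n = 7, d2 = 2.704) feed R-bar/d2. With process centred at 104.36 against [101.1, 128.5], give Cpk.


R_bar = (1.603 + 3.573 + 1.156 + 0.371 + 0.854 + 2.902) / 6 = 1.7431667
sigma = R_bar / d2 = 1.7431667 / 2.704 = 0.64466224
Cp = (USL - LSL)/(6*sigma) = (128.5 - 101.1)/(6*0.64466224) = 7.0838
Cpu = (128.5 - 104.36)/(3*0.64466224) = 12.4820
Cpl = (104.36 - 101.1)/(3*0.64466224) = 1.6856
Cpk = min(Cpu, Cpl) = 1.6856

1.6856


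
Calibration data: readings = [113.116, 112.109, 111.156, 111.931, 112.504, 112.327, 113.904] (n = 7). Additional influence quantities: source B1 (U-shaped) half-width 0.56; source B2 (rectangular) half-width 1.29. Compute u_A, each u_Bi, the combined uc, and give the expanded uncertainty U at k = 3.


mean = (113.116 + 112.109 + 111.156 + 111.931 + 112.504 + 112.327 + 113.904) / 7 = 112.4352857
s = sqrt(sum((x - mean)^2)/(n-1)) = 0.87885147
u_A = s / sqrt(n) = 0.87885147 / sqrt(7) = 0.33217463
u_B1 = 0.56 / sqrt(2) = 0.3959798
u_B2 = 1.29 / sqrt(3) = 0.74478185
uc = sqrt(0.33217463^2 + 0.3959798^2 + 0.74478185^2) = 0.90655391
U = k * uc = 3 * 0.90655391
U = 2.7197

2.7197


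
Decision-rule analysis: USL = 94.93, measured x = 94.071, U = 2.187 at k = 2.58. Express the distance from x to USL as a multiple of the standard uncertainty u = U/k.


u = U / k = 2.187 / 2.58 = 0.84767442
margin = |USL - x| = |94.93 - 94.071| = 0.859
z = margin / u = 0.859 / 0.84767442
z = 1.0134

1.0134


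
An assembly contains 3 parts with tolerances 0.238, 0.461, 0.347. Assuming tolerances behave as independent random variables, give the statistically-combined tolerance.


RSS = sqrt(0.238^2 + 0.461^2 + 0.347^2)
= sqrt(0.389574)
= 0.6242

0.6242


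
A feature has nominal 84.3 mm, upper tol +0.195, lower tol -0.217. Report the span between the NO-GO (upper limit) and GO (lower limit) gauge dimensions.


GO = nominal - lower_tol (smallest hole = maximum material condition)
GO = 84.3 - 0.217 = 84.083
NO-GO = nominal + upper_tol (largest hole = least material condition)
NO-GO = 84.3 + 0.195 = 84.495
spread = NO-GO - GO = 84.495 - 84.083 = 0.4120

0.4120


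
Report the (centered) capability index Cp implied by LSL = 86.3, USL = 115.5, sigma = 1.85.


Cp = (USL - LSL) / (6 * sigma)
= (115.5 - 86.3) / (6 * 1.85)
= 29.2000 / 11.1000
= 2.6306

2.6306


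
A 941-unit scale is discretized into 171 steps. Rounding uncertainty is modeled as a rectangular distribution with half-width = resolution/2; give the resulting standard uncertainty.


resolution = range / divisions
resolution = 941 / 171 = 5.502924
u_res = resolution / (2*sqrt(3))
u_res = 5.502924 / 3.4641016
u_res = 1.5886

1.5886


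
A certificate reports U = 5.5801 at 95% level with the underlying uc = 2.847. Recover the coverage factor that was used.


k = U / uc
k = 5.5801 / 2.847
k = 1.96

1.96


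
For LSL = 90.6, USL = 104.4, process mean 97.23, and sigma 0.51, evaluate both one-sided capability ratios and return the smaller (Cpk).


Cpu = (USL - mean) / (3*sigma) = (104.4 - 97.23) / (3*0.51) = 4.6863
Cpl = (mean - LSL) / (3*sigma) = (97.23 - 90.6) / (3*0.51) = 4.3333
Cpk = min(Cpu, Cpl) = 4.3333

4.3333
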